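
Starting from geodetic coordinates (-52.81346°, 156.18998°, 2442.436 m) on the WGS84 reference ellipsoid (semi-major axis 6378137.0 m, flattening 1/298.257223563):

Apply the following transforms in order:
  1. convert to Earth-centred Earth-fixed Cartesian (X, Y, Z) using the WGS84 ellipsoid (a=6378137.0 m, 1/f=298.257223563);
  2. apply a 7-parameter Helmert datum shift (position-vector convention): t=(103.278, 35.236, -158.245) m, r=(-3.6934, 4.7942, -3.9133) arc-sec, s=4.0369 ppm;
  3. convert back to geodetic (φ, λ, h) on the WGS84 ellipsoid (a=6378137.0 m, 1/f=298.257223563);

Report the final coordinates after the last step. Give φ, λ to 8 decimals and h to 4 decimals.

start: φ=-52.813460°, λ=156.189980°, h=2442.436 m
→ ECEF (a=6378137.000, f=1/298.257223563): X=-3535785.0839, Y=1560205.7212, Z=-5059969.2717
→ Helmert 7p (PV): X=-3535784.0879, Y=1560223.7328, Z=-5060093.6982
→ geod (Bowring, a=6378137.000): φ=-52.81409002°, λ=156.18972974°, h=2545.4077 m

φ=-52.81409002°, λ=156.18972974°, h=2545.4077 m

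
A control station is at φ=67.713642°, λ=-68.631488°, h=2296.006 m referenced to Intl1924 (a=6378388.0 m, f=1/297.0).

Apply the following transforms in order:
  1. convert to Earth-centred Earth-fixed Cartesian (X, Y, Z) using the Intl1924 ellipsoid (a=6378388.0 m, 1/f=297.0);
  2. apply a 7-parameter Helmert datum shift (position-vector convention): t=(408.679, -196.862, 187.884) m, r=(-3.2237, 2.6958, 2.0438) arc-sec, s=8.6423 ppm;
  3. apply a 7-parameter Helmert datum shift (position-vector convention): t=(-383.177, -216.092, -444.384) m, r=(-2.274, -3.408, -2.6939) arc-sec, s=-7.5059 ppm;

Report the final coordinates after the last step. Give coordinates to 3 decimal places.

X=884231.348 m, Y=-2260211.549 m, Z=5881128.154 m

start: φ=67.713642°, λ=-68.631488°, h=2296.006 m
→ ECEF (a=6378388.000, f=1/297.0): X=884232.2787, Y=-2259949.9952, Z=5881314.6740
→ Helmert 7p (PV): X=884747.8598, Y=-2260065.7072, Z=5881577.1504
→ Helmert 7p (PV): X=884231.3475, Y=-2260211.5486, Z=5881128.1542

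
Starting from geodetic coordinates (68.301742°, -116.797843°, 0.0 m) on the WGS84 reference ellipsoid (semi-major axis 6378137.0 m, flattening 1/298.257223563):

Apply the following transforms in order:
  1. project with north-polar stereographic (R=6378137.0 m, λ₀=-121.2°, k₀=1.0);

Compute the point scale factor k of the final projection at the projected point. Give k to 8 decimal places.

1.03672934

start: φ=68.301742°, λ=-116.797843°, h=0.000 m
→ into stereo (λ₀=-121.2°): φ=68.30174200°, λ−λ₀=4.40215700°
scale k = 1.03672934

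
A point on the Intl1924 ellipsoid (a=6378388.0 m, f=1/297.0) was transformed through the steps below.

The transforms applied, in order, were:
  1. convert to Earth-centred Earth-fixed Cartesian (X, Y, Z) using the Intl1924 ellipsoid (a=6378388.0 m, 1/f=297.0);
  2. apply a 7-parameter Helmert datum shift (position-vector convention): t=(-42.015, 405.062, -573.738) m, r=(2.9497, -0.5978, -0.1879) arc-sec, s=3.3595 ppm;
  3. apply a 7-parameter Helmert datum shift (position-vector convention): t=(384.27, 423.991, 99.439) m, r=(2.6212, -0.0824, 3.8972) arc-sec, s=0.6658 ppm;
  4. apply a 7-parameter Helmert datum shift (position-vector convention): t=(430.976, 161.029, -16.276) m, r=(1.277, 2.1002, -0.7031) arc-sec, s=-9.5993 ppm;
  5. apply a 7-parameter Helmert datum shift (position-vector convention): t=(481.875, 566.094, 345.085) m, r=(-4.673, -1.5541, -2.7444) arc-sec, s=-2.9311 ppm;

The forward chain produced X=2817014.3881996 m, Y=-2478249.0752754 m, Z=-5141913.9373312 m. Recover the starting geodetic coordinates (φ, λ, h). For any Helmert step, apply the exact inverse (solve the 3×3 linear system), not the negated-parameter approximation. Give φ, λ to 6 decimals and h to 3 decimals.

start: X=2817014.3882, Y=-2478249.0753, Z=-5141913.9373 m
→ Helmert⁻¹: X=2816535.0030, Y=-2478668.4586, Z=-5142351.4711
→ Helmert⁻¹: X=2816191.8693, Y=-2478875.5198, Z=-5142340.5369
→ Helmert⁻¹: X=2815756.8237, Y=-2479416.4108, Z=-5142406.1686
→ Helmert⁻¹: X=2815776.7362, Y=-2479884.1072, Z=-5141787.8537
→ geod (Bowring, a=6378388.000): φ=-54.06442100°, λ=-41.37071100°, h=900.1670 m

φ=-54.064421°, λ=-41.370711°, h=900.167 m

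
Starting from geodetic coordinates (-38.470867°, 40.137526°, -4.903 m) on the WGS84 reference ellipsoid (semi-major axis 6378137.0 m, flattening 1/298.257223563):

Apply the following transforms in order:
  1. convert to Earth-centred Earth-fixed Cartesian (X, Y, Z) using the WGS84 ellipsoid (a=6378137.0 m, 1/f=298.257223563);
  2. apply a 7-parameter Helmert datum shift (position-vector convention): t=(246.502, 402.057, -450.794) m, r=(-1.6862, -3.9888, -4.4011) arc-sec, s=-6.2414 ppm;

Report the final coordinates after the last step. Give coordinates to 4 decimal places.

start: φ=-38.470867°, λ=40.137526°, h=-4.903 m
→ ECEF (a=6378137.000, f=1/298.257223563): X=3822556.4821, Y=3223172.6886, Z=-3946494.9337
→ Helmert 7p (PV): X=3822924.2167, Y=3223440.8045, Z=-3946873.5240

X=3822924.2167 m, Y=3223440.8045 m, Z=-3946873.5240 m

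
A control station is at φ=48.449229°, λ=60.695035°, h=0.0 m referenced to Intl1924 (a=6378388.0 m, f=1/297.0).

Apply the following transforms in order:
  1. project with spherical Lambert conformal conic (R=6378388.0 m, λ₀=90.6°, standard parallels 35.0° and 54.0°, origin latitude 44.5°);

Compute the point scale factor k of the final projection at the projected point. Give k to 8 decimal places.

0.98833427

start: φ=48.449229°, λ=60.695035°, h=0.000 m
→ into lcc (λ₀=90.6°): φ=48.44922900°, λ−λ₀=-29.90496500°
scale k = 0.98833427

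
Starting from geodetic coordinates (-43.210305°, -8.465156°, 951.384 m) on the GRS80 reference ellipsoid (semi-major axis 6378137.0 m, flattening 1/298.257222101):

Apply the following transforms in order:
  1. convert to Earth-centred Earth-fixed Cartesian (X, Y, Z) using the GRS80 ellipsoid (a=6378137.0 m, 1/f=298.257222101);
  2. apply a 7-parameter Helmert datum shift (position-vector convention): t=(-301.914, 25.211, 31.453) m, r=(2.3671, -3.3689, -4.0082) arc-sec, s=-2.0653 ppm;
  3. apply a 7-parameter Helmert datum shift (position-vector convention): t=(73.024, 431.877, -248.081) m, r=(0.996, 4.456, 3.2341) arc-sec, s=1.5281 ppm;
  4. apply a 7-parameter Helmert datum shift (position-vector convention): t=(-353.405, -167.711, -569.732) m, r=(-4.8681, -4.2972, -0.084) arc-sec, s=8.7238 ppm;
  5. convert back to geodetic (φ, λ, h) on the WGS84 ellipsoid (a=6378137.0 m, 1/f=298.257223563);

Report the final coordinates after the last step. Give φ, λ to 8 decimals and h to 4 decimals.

φ=-43.21832894°, λ=-8.46319055°, h=1090.8284 m

start: φ=-43.210305°, λ=-8.465156°, h=951.384 m
→ ECEF (a=6378137.000, f=1/298.257222101): X=4605949.4420, Y=-685500.3788, Z=-4345211.0628
→ Helmert 7p (PV): X=4605695.6642, Y=-685513.3904, Z=-4345103.2741
→ Helmert 7p (PV): X=4605692.6059, Y=-684989.3650, Z=-4345460.8034
→ Helmert 7p (PV): X=4605469.6327, Y=-685267.4864, Z=-4345956.3245
→ geod (Bowring, a=6378137.000): φ=-43.21832894°, λ=-8.46319055°, h=1090.8284 m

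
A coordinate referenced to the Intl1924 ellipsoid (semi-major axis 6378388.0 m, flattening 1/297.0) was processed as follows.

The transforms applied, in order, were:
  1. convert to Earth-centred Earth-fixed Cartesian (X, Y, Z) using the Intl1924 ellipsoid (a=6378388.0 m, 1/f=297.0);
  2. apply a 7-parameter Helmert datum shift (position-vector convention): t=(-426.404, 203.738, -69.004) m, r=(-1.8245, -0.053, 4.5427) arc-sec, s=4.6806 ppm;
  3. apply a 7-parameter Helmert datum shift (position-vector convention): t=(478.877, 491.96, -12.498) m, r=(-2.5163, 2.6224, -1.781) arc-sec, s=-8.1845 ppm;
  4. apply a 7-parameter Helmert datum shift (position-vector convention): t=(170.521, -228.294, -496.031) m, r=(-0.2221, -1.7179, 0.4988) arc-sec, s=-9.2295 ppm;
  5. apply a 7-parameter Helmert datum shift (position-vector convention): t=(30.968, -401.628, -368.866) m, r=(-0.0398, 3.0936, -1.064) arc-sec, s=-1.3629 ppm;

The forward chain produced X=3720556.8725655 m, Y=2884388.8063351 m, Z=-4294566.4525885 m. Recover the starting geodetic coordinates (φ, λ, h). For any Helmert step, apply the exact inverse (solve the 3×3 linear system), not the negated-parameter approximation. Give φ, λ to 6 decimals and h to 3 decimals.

start: X=3720556.8726, Y=2884388.8063, Z=-4294566.4526 m
→ Helmert⁻¹: X=3720580.4987, Y=2884814.3869, Z=-4294147.0805
→ Helmert⁻¹: X=3720415.5316, Y=2885064.9351, Z=-4293718.5575
→ Helmert⁻¹: X=3719996.7813, Y=2884681.0844, Z=-4293658.7152
→ Helmert⁻¹: X=3720468.1937, Y=2884419.8854, Z=-4293545.0568
→ geod (Bowring, a=6378388.000): φ=-42.55846100°, λ=37.78585300°, h=2912.9290 m

φ=-42.558461°, λ=37.785853°, h=2912.929 m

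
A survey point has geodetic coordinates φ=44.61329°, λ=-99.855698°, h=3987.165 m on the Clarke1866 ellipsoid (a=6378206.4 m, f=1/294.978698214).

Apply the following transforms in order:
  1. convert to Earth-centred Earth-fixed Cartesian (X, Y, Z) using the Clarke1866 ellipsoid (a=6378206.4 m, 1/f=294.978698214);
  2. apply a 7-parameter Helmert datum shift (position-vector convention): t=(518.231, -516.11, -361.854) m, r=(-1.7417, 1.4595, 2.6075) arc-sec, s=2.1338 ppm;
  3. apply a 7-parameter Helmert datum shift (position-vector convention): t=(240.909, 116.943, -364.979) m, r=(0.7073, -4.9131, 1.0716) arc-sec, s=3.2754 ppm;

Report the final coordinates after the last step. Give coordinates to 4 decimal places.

X=-778196.1474 m, Y=-4484100.3311 m, Z=4458762.7958 m

start: φ=44.613290°, λ=-99.855698°, h=3987.165 m
→ ECEF (a=6378206.400, f=1/294.978698214): X=-778956.3932, Y=-4483685.3832, Z=4459456.0522
→ Helmert 7p (PV): X=-778351.5891, Y=-4484183.2520, Z=4459147.0859
→ Helmert 7p (PV): X=-778196.1474, Y=-4484100.3311, Z=4458762.7958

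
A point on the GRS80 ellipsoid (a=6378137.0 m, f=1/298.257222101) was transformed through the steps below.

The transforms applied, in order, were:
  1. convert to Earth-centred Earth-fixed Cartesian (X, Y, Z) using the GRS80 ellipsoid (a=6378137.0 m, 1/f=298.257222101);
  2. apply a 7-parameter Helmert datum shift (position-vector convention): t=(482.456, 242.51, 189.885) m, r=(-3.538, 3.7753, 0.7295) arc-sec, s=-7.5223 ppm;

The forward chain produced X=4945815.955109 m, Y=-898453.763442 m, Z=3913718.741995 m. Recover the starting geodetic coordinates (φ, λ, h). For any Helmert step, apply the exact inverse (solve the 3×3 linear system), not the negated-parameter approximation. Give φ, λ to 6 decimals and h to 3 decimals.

start: X=4945815.9551, Y=-898453.7634, Z=3913718.7420 m
→ Helmert⁻¹: X=4945295.8890, Y=-898787.6533, Z=3913633.3939
→ geod (Bowring, a=6378137.000): φ=38.09209000°, λ=-10.30084200°, h=226.3490 m

φ=38.092090°, λ=-10.300842°, h=226.349 m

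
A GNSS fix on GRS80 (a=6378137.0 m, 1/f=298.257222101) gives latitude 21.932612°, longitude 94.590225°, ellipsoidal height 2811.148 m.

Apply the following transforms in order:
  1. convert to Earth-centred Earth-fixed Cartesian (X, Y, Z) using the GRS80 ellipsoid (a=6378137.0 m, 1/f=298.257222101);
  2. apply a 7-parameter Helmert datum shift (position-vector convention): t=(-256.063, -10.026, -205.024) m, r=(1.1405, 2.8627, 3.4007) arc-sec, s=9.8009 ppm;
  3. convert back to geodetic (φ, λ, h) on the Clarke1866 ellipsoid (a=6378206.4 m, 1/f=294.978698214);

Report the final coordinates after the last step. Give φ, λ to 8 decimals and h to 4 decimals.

start: φ=21.932612°, λ=94.590225°, h=2811.148 m
→ ECEF (a=6378137.000, f=1/298.257222101): X=-473921.6836, Y=5902890.0547, Z=2368542.7442
→ Helmert 7p (PV): X=-474246.8409, Y=5902916.9721, Z=2368400.1508
→ geod (Bowring, a=6378206.400): φ=21.93272437°, λ=94.59334002°, h=2770.6191 m

φ=21.93272437°, λ=94.59334002°, h=2770.6191 m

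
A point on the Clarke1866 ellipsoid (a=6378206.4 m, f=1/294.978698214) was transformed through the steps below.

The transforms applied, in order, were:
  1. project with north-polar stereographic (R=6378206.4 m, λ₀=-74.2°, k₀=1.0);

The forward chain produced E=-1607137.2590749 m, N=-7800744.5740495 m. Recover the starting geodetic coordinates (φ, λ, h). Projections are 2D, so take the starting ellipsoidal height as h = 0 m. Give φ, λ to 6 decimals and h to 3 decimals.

start: E=-1607137.2591, N=-7800744.5740 m
→ stereo⁻¹: φ=26.04208800°, λ=-85.84139600°

φ=26.042088°, λ=-85.841396°, h=0.000 m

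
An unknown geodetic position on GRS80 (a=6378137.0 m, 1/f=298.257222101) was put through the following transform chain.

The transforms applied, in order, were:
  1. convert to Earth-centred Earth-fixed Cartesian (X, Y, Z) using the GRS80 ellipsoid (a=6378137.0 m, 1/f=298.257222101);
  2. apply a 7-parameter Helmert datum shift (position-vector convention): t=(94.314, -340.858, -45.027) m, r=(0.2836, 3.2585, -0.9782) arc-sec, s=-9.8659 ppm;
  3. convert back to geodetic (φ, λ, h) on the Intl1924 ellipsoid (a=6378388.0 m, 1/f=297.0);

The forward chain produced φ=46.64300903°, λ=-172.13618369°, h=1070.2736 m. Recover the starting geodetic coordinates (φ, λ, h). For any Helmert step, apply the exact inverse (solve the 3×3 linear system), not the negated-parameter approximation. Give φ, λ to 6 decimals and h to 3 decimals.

φ=46.641273°, λ=-172.140702°, h=1400.418 m

start: φ=46.643009°, λ=-172.136184°, h=1070.274 m
→ ECEF (a=6378388.000, f=1/297.0): X=-4346307.4543, Y=-600302.5924, Z=4615471.9164
→ Helmert⁻¹: X=-4346514.7185, Y=-599981.9208, Z=4615494.6403
→ geod (Bowring, a=6378137.000): φ=46.64127300°, λ=-172.14070200°, h=1400.4180 m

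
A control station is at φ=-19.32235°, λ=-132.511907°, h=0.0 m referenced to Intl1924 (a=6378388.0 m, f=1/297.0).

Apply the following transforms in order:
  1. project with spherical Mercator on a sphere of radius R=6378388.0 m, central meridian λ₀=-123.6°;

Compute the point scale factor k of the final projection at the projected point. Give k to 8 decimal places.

1.05969028

start: φ=-19.322350°, λ=-132.511907°, h=0.000 m
→ into merc (λ₀=-123.6°): φ=-19.32235000°, λ−λ₀=-8.91190700°
scale k = 1.05969028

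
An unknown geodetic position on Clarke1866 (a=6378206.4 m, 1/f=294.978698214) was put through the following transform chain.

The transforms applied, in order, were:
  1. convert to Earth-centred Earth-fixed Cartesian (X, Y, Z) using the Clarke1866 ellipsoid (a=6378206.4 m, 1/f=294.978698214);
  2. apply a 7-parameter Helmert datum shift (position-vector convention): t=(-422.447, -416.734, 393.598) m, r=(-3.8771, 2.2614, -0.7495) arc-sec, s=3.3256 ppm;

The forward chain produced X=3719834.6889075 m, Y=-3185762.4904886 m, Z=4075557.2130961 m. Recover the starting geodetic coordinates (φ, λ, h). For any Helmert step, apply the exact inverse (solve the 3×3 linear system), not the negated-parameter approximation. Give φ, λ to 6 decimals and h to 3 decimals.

φ=39.953957°, λ=-40.571498°, h=1963.287 m

start: X=3719834.6889, Y=-3185762.4905, Z=4075557.2131 m
→ Helmert⁻¹: X=3720211.6606, Y=-3185398.2443, Z=4075130.9746
→ geod (Bowring, a=6378206.400): φ=39.95395700°, λ=-40.57149800°, h=1963.2870 m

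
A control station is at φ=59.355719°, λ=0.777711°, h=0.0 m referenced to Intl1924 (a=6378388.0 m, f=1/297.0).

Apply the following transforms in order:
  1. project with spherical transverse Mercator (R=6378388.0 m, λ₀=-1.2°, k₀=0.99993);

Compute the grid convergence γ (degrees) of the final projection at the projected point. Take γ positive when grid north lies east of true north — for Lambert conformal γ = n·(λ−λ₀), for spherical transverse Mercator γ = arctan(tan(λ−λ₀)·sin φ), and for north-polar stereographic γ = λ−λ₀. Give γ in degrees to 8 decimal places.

1.70169597

start: φ=59.355719°, λ=0.777711°, h=0.000 m
→ into tm (λ₀=-1.2°): φ=59.35571900°, λ−λ₀=1.97771100°
convergence γ = 1.70169597°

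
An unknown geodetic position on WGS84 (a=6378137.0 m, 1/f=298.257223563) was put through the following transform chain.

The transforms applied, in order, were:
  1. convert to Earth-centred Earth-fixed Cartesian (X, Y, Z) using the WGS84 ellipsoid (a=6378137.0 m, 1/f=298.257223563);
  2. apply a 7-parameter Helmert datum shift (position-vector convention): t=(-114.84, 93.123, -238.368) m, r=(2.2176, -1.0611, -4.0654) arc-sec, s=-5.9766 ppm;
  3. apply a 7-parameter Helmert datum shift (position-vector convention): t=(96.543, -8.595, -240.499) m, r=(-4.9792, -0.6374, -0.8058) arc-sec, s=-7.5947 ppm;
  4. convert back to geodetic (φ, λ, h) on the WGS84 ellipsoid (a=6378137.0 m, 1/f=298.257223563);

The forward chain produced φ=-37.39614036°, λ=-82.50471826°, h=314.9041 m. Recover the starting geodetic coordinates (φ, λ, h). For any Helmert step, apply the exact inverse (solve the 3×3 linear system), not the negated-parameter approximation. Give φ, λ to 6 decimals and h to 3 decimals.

φ=-37.393062°, λ=-82.503564°, h=179.311 m

start: φ=-37.396140°, λ=-82.504718°, h=314.904 m
→ ECEF (a=6378137.000, f=1/298.257223563): X=661831.7786, Y=-5030312.4333, Z=-3852604.0300
→ Helmert⁻¹: X=661748.0076, Y=-5030246.4579, Z=-3852516.2631
→ Helmert⁻¹: X=661946.1332, Y=-5030398.0151, Z=-3852250.2411
→ geod (Bowring, a=6378137.000): φ=-37.39306200°, λ=-82.50356400°, h=179.3110 m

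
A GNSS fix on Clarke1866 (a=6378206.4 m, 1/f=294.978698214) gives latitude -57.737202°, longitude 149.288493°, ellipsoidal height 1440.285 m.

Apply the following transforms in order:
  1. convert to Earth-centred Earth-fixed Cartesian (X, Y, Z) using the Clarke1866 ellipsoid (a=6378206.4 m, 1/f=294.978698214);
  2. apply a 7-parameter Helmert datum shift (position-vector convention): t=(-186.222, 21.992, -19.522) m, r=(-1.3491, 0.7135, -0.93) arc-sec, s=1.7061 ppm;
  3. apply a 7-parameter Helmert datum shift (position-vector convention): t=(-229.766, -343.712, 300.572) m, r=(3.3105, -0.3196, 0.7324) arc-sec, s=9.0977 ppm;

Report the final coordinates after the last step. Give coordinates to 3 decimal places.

X=-2935423.886 m, Y=1743204.585 m, Z=-5370943.396 m

start: φ=-57.737202°, λ=149.288493°, h=1440.285 m
→ ECEF (a=6378206.400, f=1/294.978698214): X=-2934967.6005, Y=1743453.5817, Z=-5371188.5999
→ Helmert 7p (PV): X=-2935169.5488, Y=1743456.6503, Z=-5371218.5365
→ Helmert 7p (PV): X=-2935423.8862, Y=1743204.5851, Z=-5370943.3959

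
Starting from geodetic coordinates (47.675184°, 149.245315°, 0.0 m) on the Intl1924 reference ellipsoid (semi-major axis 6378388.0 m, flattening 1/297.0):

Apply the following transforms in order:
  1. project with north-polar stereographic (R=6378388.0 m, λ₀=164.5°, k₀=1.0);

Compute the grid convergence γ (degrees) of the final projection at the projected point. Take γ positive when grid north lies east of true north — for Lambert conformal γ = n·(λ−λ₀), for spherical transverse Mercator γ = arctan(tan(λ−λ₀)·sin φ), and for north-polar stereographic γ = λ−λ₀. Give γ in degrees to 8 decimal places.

start: φ=47.675184°, λ=149.245315°, h=0.000 m
→ into stereo (λ₀=164.5°): φ=47.67518400°, λ−λ₀=-15.25468500°
convergence γ = -15.25468500°

-15.25468500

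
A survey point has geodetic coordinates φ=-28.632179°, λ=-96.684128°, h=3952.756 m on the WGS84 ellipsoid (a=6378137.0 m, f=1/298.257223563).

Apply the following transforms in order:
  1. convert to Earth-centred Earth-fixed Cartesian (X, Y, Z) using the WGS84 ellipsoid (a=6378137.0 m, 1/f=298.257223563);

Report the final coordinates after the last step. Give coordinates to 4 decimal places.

X=-652508.7673 m, Y=-5567852.9777 m, Z=-3040076.8284 m

start: φ=-28.632179°, λ=-96.684128°, h=3952.756 m
→ ECEF (a=6378137.000, f=1/298.257223563): X=-652508.7673, Y=-5567852.9777, Z=-3040076.8284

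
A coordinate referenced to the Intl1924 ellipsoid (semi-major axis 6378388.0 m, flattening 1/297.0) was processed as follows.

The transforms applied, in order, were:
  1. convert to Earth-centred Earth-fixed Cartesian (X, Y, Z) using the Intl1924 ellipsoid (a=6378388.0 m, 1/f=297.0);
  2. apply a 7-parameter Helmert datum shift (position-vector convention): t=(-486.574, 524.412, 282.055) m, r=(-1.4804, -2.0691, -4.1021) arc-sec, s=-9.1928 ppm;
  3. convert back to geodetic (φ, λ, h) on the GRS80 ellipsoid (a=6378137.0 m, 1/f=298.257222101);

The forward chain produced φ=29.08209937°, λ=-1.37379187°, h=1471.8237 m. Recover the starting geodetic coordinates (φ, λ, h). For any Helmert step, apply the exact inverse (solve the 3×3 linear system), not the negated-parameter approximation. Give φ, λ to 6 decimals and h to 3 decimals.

φ=29.077799°, λ=-1.378135°, h=1599.803 m

start: φ=29.082099°, λ=-1.373792°, h=1471.824 m
→ ECEF (a=6378137.000, f=1/298.257222101): X=5578103.3624, Y=-133772.8885, Z=3082572.1265
→ Helmert⁻¹: X=5578674.8078, Y=-134209.7109, Z=3082261.4822
→ geod (Bowring, a=6378388.000): φ=29.07779900°, λ=-1.37813500°, h=1599.8030 m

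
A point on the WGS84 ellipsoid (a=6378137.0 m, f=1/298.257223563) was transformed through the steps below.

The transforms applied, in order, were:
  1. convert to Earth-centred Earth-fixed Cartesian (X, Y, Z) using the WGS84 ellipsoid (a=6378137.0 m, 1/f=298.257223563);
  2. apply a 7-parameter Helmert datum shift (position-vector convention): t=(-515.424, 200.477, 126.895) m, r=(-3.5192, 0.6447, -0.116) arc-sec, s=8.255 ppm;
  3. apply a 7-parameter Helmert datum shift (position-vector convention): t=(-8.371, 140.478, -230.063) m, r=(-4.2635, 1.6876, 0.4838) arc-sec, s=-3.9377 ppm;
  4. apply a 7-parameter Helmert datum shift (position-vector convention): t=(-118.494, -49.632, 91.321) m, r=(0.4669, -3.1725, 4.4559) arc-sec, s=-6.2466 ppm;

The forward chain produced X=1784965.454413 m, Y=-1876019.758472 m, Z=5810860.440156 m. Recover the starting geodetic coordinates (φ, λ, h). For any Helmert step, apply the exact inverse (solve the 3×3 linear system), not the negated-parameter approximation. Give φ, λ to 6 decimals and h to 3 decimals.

start: X=1784965.4544, Y=-1876019.7585, Z=5810860.4402 m
→ Helmert⁻¹: X=1785143.9461, Y=-1876007.2559, Z=5810782.2067
→ Helmert⁻¹: X=1785107.4016, Y=-1876279.4224, Z=5811010.9743
→ Helmert⁻¹: X=1785590.9786, Y=-1876562.5465, Z=5810809.6748
→ geod (Bowring, a=6378137.000): φ=66.11648500°, λ=-46.42299200°, h=1740.0640 m

φ=66.116485°, λ=-46.422992°, h=1740.064 m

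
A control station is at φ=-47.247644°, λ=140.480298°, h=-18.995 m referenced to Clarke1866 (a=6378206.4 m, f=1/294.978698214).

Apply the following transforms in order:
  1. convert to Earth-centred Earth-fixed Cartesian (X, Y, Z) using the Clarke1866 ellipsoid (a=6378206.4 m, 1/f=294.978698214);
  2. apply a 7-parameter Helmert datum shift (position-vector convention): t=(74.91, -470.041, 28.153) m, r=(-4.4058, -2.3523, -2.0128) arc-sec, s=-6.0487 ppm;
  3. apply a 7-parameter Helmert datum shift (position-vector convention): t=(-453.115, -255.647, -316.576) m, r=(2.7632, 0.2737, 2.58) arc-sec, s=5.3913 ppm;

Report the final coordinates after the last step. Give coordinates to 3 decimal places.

start: φ=-47.247644°, λ=140.480298°, h=-18.995 m
→ ECEF (a=6378206.400, f=1/294.978698214): X=-3346075.6872, Y=2760224.9503, Z=-4660279.4930
→ Helmert 7p (PV): X=-3345900.4560, Y=2759671.3228, Z=-4660320.2685
→ Helmert 7p (PV): X=-3346412.3124, Y=2759451.1344, Z=-4660620.5601

X=-3346412.312 m, Y=2759451.134 m, Z=-4660620.560 m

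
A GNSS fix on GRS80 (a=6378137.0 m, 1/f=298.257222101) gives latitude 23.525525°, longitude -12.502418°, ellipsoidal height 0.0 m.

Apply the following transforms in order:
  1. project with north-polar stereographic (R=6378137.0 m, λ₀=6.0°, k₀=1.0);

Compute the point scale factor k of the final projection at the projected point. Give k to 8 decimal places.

1.42943156

start: φ=23.525525°, λ=-12.502418°, h=0.000 m
→ into stereo (λ₀=6.0°): φ=23.52552500°, λ−λ₀=-18.50241800°
scale k = 1.42943156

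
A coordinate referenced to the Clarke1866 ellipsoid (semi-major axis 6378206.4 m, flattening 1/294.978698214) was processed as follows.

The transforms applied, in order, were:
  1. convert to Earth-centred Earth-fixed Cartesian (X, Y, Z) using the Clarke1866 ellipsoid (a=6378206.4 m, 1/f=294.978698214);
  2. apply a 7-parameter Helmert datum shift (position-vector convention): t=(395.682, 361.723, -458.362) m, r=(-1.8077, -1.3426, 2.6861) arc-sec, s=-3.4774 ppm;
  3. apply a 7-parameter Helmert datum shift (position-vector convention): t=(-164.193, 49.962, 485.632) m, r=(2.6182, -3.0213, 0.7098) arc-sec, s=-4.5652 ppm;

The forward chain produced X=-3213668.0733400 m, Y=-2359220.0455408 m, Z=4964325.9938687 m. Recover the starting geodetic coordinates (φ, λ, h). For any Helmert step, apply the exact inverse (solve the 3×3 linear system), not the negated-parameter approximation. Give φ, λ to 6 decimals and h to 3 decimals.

φ=51.420992°, λ=-143.714315°, h=2218.405 m

start: X=-3213668.0733, Y=-2359220.0455, Z=4964325.9939 m
→ Helmert⁻¹: X=-3213453.9590, Y=-2359206.7107, Z=4963940.0389
→ Helmert⁻¹: X=-3213859.2308, Y=-2359578.2942, Z=4964415.9042
→ geod (Bowring, a=6378206.400): φ=51.42099200°, λ=-143.71431500°, h=2218.4050 m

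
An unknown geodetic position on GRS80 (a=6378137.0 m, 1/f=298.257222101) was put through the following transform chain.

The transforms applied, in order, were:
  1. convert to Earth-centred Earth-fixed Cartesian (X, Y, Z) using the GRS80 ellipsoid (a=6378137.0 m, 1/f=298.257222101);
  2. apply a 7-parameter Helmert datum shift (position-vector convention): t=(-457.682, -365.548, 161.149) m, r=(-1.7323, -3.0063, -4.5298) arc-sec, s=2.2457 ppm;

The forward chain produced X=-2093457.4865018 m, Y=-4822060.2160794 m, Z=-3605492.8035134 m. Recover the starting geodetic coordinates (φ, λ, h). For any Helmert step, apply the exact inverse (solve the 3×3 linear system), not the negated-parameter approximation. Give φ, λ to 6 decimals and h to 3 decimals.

φ=-34.628304°, λ=-113.464085°, h=2891.458 m

start: X=-2093457.4865, Y=-4822060.2161, Z=-3605492.8035 m
→ Helmert⁻¹: X=-2092941.7668, Y=-4821699.5215, Z=-3605655.8455
→ geod (Bowring, a=6378137.000): φ=-34.62830400°, λ=-113.46408500°, h=2891.4580 m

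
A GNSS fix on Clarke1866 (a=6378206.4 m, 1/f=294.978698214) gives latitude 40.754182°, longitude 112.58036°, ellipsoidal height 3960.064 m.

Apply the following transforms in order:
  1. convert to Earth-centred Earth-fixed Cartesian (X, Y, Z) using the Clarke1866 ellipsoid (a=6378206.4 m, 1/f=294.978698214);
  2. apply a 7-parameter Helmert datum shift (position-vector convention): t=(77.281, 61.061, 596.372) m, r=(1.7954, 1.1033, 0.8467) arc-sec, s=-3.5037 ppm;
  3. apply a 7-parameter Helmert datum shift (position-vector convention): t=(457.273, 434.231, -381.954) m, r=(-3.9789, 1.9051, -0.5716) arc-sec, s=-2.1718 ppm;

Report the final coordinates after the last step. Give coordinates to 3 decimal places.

start: φ=40.754182°, λ=112.580360°, h=3960.064 m
→ ECEF (a=6378206.400, f=1/294.978698214): X=-1859066.3579, Y=4470438.6603, Z=4144168.7063
→ Helmert 7p (PV): X=-1858978.7471, Y=4470440.3548, Z=4144799.4145
→ Helmert 7p (PV): X=-1858466.7663, Y=4470949.9825, Z=4144339.3929

X=-1858466.766 m, Y=4470949.983 m, Z=4144339.393 m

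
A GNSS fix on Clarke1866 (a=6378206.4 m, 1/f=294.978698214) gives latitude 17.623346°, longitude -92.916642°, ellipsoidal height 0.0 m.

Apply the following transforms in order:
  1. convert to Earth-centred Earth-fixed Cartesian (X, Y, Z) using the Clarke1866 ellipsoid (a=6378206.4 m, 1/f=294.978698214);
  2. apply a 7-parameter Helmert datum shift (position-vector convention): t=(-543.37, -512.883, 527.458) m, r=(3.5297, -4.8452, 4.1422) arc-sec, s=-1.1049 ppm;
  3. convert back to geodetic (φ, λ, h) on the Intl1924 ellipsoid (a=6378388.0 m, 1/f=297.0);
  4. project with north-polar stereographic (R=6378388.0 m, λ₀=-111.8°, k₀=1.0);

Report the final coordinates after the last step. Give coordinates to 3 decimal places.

start: φ=17.623346°, λ=-92.916642°, h=0.000 m
→ ECEF (a=6378206.400, f=1/294.978698214): X=-309406.7999, Y=-6072870.2469, Z=1918579.2712
→ Helmert 7p (PV): X=-309872.9408, Y=-6073415.4650, Z=1918993.4196
→ geod (Bowring, a=6378388.000): φ=17.62459578°, λ=-92.92076673°, h=471.9739 m
→ stereo (R=6378388.0, λ₀=-111.8°): E=3019708.6186, N=-8830289.5716

E=3019708.619 m, N=-8830289.572 m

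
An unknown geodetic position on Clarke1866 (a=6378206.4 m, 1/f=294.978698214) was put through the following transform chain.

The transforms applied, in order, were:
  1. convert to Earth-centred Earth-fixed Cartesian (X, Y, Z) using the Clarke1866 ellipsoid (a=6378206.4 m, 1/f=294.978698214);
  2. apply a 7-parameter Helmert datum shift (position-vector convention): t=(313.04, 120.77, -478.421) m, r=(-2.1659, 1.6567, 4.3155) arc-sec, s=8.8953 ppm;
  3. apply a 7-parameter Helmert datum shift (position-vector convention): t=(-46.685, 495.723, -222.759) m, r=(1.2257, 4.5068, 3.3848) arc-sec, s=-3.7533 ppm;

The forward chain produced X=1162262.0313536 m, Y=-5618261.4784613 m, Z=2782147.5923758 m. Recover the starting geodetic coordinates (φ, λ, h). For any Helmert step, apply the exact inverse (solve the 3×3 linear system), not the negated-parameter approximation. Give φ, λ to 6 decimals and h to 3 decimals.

start: X=1162262.0314, Y=-5618261.4785, Z=2782147.5924 m
→ Helmert⁻¹: X=1162160.0797, Y=-5618780.8272, Z=2782439.5760
→ Helmert⁻¹: X=1161696.7938, Y=-5618905.1425, Z=2782843.5712
→ geod (Bowring, a=6378206.400): φ=26.02675700°, λ=-78.31879900°, h=2906.6510 m

φ=26.026757°, λ=-78.318799°, h=2906.651 m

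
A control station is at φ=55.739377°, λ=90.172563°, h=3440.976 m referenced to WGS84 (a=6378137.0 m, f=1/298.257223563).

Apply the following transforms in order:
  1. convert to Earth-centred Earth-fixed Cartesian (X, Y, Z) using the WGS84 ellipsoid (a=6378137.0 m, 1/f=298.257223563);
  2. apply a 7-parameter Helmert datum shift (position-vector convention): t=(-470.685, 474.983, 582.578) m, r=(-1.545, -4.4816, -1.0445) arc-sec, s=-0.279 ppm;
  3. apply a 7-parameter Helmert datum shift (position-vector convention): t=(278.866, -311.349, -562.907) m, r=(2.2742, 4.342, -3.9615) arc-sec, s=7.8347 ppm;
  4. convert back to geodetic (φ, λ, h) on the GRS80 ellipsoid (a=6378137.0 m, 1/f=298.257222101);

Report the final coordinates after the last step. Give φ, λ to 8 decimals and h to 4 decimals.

φ=55.73845874°, λ=90.17427387°, h=3597.8799 m

start: φ=55.739377°, λ=90.172563°, h=3440.976 m
→ ECEF (a=6378137.000, f=1/298.257223563): X=-10844.8440, Y=3600782.9855, Z=5251005.0463
→ Helmert 7p (PV): X=-11411.3828, Y=3601296.3508, Z=5251558.9524
→ Helmert 7p (PV): X=-10952.8902, Y=3600955.5338, Z=5251077.1369
→ geod (Bowring, a=6378137.000): φ=55.73845874°, λ=90.17427387°, h=3597.8799 m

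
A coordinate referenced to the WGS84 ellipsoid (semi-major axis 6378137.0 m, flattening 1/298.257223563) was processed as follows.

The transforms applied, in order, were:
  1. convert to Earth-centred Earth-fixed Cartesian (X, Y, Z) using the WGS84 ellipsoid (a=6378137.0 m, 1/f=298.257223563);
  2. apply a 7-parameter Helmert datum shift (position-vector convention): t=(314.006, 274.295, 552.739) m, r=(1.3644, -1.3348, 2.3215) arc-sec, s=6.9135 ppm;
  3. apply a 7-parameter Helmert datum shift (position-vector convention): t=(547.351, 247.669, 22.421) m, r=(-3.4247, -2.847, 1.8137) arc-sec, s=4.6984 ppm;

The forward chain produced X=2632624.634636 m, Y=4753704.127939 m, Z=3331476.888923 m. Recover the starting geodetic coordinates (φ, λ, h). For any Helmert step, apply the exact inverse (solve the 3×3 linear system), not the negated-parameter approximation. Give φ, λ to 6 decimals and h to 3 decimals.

φ=31.682972°, λ=61.025439°, h=549.953 m

start: X=2632624.6346, Y=4753704.1279, Z=3331476.8889 m
→ Helmert⁻¹: X=2632152.6970, Y=4753355.6667, Z=3331481.4068
→ Helmert⁻¹: X=2631895.5461, Y=4753040.9226, Z=3330857.1674
→ geod (Bowring, a=6378137.000): φ=31.68297200°, λ=61.02543900°, h=549.9530 m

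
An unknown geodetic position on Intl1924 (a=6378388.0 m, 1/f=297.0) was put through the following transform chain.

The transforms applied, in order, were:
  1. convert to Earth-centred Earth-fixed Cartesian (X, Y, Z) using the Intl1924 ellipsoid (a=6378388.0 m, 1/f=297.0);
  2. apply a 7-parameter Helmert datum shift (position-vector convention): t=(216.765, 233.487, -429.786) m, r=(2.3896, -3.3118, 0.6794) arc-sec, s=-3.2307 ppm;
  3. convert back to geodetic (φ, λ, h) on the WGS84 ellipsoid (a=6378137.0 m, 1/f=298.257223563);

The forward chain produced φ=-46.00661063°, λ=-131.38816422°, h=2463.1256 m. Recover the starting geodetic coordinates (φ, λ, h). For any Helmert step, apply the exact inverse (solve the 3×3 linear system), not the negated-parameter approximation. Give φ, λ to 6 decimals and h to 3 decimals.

start: φ=-46.006611°, λ=-131.388164°, h=2463.126 m
→ ECEF (a=6378137.000, f=1/298.257223563): X=-2935207.6008, Y=-3330726.2601, Z=-4567529.9533
→ Helmert⁻¹: X=-2935518.1496, Y=-3331013.7490, Z=-4567029.1992
→ geod (Bowring, a=6378388.000): φ=-46.00158000°, λ=-131.38871800°, h=2191.5330 m

φ=-46.001580°, λ=-131.388718°, h=2191.533 m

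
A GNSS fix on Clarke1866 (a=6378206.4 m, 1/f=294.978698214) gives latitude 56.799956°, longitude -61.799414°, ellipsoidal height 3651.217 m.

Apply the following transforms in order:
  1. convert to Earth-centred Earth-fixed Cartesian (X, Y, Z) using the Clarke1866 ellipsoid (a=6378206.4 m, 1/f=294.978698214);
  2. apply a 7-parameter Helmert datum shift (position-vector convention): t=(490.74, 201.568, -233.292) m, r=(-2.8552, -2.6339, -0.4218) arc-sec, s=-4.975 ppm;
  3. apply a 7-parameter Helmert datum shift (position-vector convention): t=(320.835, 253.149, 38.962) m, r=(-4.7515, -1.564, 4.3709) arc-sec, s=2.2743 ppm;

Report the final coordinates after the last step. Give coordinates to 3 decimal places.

X=1656030.940 m, Y=-3086304.356 m, Z=5316528.180 m

start: φ=56.799956°, λ=-61.799414°, h=3651.217 m
→ ECEF (a=6378206.400, f=1/294.978698214): X=1655272.9392, Y=-3086995.1733, Z=5316589.3411
→ Helmert 7p (PV): X=1655681.2416, Y=-3086708.0384, Z=5316393.4672
→ Helmert 7p (PV): X=1656030.9403, Y=-3086304.3561, Z=5316528.1798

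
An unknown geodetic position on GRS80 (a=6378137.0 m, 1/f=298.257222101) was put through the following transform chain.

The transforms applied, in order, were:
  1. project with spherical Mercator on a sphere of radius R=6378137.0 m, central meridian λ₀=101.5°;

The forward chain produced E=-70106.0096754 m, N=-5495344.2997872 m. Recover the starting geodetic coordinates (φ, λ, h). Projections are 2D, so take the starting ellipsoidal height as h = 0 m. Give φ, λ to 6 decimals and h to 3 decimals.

φ=-44.192911°, λ=100.870227°, h=0.000 m

start: E=-70106.0097, N=-5495344.2998 m
→ merc⁻¹: φ=-44.19291100°, λ=100.87022700°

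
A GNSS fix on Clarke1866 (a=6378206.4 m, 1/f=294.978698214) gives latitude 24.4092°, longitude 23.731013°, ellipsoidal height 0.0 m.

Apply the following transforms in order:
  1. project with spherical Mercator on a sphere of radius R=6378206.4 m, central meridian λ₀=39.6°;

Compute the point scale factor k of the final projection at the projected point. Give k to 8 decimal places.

start: φ=24.409200°, λ=23.731013°, h=0.000 m
→ into merc (λ₀=39.6°): φ=24.40920000°, λ−λ₀=-15.86898700°
scale k = 1.09815614

1.09815614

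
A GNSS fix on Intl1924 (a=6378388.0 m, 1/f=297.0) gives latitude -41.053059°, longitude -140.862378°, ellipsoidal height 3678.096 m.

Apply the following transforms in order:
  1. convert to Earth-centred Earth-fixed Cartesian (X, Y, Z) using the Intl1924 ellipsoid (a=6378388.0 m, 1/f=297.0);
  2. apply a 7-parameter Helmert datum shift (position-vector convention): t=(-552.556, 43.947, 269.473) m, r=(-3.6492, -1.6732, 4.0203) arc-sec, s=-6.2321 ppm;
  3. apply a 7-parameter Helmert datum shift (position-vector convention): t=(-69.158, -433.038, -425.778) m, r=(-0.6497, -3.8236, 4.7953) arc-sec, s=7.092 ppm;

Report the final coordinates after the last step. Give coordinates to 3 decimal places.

X=-3738710.237 m, Y=-3042771.920 m, Z=-4169551.019 m

start: φ=-41.053059°, λ=-140.862378°, h=3678.096 m
→ ECEF (a=6378388.000, f=1/297.0): X=-3738326.4306, Y=-3042133.5343, Z=-4169354.9026
→ Helmert 7p (PV): X=-3738762.5740, Y=-3042217.2545, Z=-4169035.9499
→ Helmert 7p (PV): X=-3738710.2371, Y=-3042771.9202, Z=-4169551.0194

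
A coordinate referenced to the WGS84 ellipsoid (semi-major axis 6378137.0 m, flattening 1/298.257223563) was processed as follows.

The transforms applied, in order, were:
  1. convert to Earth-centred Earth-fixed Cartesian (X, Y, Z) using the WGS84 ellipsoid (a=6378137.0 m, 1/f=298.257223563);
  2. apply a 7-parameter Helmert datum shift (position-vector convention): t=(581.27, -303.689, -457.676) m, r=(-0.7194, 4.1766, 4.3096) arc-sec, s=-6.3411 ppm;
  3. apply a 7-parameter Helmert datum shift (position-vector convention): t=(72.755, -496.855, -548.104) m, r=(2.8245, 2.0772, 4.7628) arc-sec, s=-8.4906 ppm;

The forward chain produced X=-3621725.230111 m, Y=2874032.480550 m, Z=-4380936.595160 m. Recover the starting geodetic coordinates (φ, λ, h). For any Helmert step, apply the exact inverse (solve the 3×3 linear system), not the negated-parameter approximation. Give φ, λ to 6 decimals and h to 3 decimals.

start: X=-3621725.2301, Y=2874032.4805, Z=-4380936.5952 m
→ Helmert⁻¹: X=-3621718.2465, Y=2874577.3856, Z=-4380501.5195
→ Helmert⁻¹: X=-3622173.7252, Y=2874990.2614, Z=-4380134.9351
→ geod (Bowring, a=6378137.000): φ=-43.63782700°, λ=141.56028000°, h=1562.2770 m

φ=-43.637827°, λ=141.560280°, h=1562.277 m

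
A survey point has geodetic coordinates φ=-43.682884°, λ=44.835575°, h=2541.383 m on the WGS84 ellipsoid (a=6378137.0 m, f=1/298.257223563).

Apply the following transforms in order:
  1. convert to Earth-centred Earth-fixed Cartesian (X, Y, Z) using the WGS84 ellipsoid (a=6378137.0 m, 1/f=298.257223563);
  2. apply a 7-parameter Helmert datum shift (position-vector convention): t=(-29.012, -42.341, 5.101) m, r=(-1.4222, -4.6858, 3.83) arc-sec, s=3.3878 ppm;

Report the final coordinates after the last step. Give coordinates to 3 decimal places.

X=3277435.697 m, Y=3258656.841 m, Z=-4384391.454 m

start: φ=-43.682884°, λ=44.835575°, h=2541.383 m
→ ECEF (a=6378137.000, f=1/298.257223563): X=3277414.5108, Y=3258657.5168, Z=-4384433.6871
→ Helmert 7p (PV): X=3277435.6972, Y=3258656.8411, Z=-4384391.4537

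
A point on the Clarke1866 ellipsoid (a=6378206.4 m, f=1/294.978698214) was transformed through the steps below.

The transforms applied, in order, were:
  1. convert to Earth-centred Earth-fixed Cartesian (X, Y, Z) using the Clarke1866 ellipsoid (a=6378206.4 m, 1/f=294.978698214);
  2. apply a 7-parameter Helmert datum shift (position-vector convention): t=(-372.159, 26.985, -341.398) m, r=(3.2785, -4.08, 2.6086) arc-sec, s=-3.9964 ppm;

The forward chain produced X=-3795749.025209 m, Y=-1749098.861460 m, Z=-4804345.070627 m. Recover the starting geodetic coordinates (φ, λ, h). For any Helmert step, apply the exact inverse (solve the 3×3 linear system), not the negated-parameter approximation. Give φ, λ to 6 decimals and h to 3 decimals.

start: X=-3795749.0252, Y=-1749098.8615, Z=-4804345.0706 m
→ Helmert⁻¹: X=-3795509.1789, Y=-1749161.1919, Z=-4803919.9925
→ geod (Bowring, a=6378206.400): φ=-49.17092600°, λ=-155.25737700°, h=1474.9970 m

φ=-49.170926°, λ=-155.257377°, h=1474.997 m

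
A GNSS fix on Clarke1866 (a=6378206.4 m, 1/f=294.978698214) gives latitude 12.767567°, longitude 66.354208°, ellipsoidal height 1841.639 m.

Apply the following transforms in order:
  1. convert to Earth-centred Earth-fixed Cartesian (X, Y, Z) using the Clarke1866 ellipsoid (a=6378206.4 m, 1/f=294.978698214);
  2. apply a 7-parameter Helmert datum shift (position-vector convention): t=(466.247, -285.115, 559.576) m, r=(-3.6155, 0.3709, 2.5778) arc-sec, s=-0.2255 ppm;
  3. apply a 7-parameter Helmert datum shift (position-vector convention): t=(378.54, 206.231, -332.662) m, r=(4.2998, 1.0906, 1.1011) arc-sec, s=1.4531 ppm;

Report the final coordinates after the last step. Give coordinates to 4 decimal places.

X=2496816.1818 m, Y=5700800.0754 m, Z=1400888.5554 m

start: φ=12.767567°, λ=66.354208°, h=1841.639 m
→ ECEF (a=6378206.400, f=1/294.978698214): X=2496060.0809, Y=5700832.0963, Z=1400658.7011
→ Helmert 7p (PV): X=2496457.0374, Y=5700601.4417, Z=1401113.5462
→ Helmert 7p (PV): X=2496816.1818, Y=5700800.0754, Z=1400888.5554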